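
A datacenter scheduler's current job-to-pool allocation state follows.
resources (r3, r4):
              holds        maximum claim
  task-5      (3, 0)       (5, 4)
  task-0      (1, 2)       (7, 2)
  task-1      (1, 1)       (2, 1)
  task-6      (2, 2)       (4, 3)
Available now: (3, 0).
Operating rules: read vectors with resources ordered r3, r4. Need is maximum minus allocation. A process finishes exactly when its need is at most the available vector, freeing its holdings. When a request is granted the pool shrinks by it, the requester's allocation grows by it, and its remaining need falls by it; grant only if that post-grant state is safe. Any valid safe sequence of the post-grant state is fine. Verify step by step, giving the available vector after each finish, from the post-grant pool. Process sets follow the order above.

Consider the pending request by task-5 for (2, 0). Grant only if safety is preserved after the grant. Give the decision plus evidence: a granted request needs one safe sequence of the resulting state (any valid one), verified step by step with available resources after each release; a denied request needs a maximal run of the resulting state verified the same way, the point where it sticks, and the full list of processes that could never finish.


DENY. Granting would leave the state unsafe.
Key observation: after task-1, task-6 the pool peaks at (4, 3), and each blocked process is short somewhere: task-5 on r4; task-0 on r3.
Pretend the grant happened; the run task-1, task-6 goes as far as possible. Verifying each step:
  pool = (1, 0)
  run task-1 (needs (1, 0), free (1, 0)); after release of (1, 1) the pool is (2, 1)
  run task-6 (needs (2, 1), free (2, 1)); after release of (2, 2) the pool is (4, 3)
  task-5 cannot run: need (0, 4) vs free (4, 3) (insufficient r4)
  task-0 cannot run: need (6, 0) vs free (4, 3) (insufficient r3)
Had the request been granted, task-5 and task-0 could never finish.


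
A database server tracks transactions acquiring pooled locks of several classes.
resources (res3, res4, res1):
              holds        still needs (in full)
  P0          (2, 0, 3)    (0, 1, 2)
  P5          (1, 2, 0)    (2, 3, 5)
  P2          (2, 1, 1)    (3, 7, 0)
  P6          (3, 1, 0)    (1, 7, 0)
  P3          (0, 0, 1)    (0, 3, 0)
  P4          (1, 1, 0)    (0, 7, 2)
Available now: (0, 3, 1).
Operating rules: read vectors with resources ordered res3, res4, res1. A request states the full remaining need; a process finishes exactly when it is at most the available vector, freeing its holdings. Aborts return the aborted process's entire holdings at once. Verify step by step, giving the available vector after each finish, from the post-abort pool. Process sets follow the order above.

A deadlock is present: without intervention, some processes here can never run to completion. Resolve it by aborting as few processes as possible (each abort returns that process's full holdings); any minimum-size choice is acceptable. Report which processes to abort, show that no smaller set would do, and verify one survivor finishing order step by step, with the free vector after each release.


Minimum abort set: P6 and P4.
Key observation: the returned (4, 2, 0) from P6 and P4 is what brings P2 — unrunnable before, under any order — into play at step 4.
Why nothing smaller works — every single abort fails: P0 alone leaves P2 blocked (short on res4); P5 alone leaves P2 blocked (short on res4); P2 alone leaves P6 blocked (short on res4); P6 alone leaves P2 blocked (short on res4); P3 alone leaves P2 blocked (short on res4); P4 alone leaves P2 blocked (short on res4).
Survivors finish in the order: P3, P0, P5, P2. Walking it through (pool after the aborts first):
  pool = (4, 5, 1)
  P3 needs (0, 3, 0) <= (4, 5, 1) -> finishes; pool += (0, 0, 1) = (4, 5, 2)
  P0 needs (0, 1, 2) <= (4, 5, 2) -> finishes; pool += (2, 0, 3) = (6, 5, 5)
  P5 needs (2, 3, 5) <= (6, 5, 5) -> finishes; pool += (1, 2, 0) = (7, 7, 5)
  P2 needs (3, 7, 0) <= (7, 7, 5) -> finishes; pool += (2, 1, 1) = (9, 8, 6)


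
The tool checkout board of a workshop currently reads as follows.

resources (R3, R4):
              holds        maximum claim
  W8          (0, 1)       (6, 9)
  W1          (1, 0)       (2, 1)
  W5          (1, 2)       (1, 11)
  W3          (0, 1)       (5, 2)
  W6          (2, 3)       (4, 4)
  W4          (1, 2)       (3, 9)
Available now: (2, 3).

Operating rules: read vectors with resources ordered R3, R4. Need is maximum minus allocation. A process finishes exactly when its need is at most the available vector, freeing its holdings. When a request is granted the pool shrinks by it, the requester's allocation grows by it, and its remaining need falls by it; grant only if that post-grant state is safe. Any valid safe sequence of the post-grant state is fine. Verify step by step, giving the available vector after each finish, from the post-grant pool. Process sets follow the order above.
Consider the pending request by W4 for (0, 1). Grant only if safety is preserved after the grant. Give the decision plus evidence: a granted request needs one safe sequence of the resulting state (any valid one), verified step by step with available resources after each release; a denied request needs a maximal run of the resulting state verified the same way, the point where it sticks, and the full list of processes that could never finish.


GRANT. The post-grant state is safe; one safe sequence: W1, W6, W3, W4, W5, W8.
Key observation: post-grant, (2, 2) remains, and an order beginning with W1 completes everyone.
Verifying the post-grant state step by step:
  pool = (2, 2)
  W1 needs (1, 1) <= (2, 2) -> finishes; pool += (1, 0) = (3, 2)
  W6 needs (2, 1) <= (3, 2) -> finishes; pool += (2, 3) = (5, 5)
  W3 needs (5, 1) <= (5, 5) -> finishes; pool += (0, 1) = (5, 6)
  W4 needs (2, 6) <= (5, 6) -> finishes; pool += (1, 3) = (6, 9)
  W5 needs (0, 9) <= (6, 9) -> finishes; pool += (1, 2) = (7, 11)
  W8 needs (6, 8) <= (7, 11) -> finishes; pool += (0, 1) = (7, 12)


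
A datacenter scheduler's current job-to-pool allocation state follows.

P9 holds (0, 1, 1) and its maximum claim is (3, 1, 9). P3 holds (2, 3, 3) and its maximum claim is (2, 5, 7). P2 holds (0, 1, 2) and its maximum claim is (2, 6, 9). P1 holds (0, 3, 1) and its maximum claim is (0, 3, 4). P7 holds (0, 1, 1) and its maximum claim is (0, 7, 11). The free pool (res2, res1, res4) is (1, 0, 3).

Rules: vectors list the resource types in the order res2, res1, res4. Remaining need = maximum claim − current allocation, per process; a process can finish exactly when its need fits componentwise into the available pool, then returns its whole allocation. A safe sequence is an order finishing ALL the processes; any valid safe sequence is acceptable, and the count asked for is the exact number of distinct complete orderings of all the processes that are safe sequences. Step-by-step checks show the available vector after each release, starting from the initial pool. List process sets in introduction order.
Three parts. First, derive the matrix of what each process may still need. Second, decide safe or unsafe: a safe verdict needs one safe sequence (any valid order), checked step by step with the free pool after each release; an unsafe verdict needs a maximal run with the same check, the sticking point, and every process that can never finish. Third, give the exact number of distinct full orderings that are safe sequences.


(1) Outstanding need per process (order res2, res1, res4):
  P9: (3, 0, 8)
  P3: (0, 2, 4)
  P2: (2, 5, 7)
  P1: (0, 0, 3)
  P7: (0, 6, 10)
(2) SAFE, for example via the order P1, P3, P2, P9, P7.
Key observation: P1 is the earliest step where a requested resource binds exactly: need (0, 0, 3), pool (1, 0, 3) at its turn.
Step-by-step check:
  pool = (1, 0, 3)
  P1: need (0, 0, 3) fits (1, 0, 3); releases (0, 3, 1), pool now (1, 3, 4)
  P3: need (0, 2, 4) fits (1, 3, 4); releases (2, 3, 3), pool now (3, 6, 7)
  P2: need (2, 5, 7) fits (3, 6, 7); releases (0, 1, 2), pool now (3, 7, 9)
  P9: need (3, 0, 8) fits (3, 7, 9); releases (0, 1, 1), pool now (3, 8, 10)
  P7: need (0, 6, 10) fits (3, 8, 10); releases (0, 1, 1), pool now (3, 9, 11)
(3) Exactly 1 of the possible complete orderings is a safe sequence.


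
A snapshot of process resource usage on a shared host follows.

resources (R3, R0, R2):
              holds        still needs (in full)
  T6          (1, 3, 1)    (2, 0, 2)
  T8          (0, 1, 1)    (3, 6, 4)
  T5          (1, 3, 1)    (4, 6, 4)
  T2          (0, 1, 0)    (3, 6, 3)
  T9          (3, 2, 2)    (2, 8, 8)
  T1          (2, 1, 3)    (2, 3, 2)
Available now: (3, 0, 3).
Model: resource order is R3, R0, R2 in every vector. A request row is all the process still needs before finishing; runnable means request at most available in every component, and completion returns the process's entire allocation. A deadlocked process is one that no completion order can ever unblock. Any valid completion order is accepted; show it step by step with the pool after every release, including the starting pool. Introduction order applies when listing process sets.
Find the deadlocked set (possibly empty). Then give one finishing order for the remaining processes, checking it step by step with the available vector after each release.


Deadlocked set: T8, T5, T2 and T9.
Key observation: the pool after T6, T1 is (6, 4, 7); every surviving request exceeds it in R0, so progress ends there.
The rest can finish in the order T6, T1. Walking it through:
  pool = (3, 0, 3)
  run T6 (needs (2, 0, 2), free (3, 0, 3)); after release of (1, 3, 1) the pool is (4, 3, 4)
  run T1 (needs (2, 3, 2), free (4, 3, 4)); after release of (2, 1, 3) the pool is (6, 4, 7)
The blocked processes can never fit:
  T8 still needs (3, 6, 4) but only (6, 4, 7) is free — short on R0
  T5 still needs (4, 6, 4) but only (6, 4, 7) is free — short on R0
  T2 still needs (3, 6, 3) but only (6, 4, 7) is free — short on R0
  T9 still needs (2, 8, 8) but only (6, 4, 7) is free — short on R0 and R2


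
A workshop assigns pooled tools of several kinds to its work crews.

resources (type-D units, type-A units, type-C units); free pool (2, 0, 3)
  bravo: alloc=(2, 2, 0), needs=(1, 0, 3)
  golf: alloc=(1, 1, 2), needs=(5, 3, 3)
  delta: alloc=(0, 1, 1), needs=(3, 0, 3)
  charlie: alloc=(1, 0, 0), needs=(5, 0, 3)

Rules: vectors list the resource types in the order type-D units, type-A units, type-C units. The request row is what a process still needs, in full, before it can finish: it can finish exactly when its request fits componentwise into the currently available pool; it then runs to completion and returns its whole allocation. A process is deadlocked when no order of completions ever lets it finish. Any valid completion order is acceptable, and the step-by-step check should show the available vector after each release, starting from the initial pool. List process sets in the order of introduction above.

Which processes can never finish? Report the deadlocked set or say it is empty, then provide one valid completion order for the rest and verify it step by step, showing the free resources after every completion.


Deadlocked: golf and charlie.
Key observation: no order helps: past bravo, delta, the free pool tops out at (4, 3, 4), below what each blocked process needs in type-D units.
A valid finishing order for the others: bravo, delta. Step-by-step check:
  pool = (2, 0, 3)
  bravo needs (1, 0, 3) <= (2, 0, 3) -> finishes; pool += (2, 2, 0) = (4, 2, 3)
  delta needs (3, 0, 3) <= (4, 2, 3) -> finishes; pool += (0, 1, 1) = (4, 3, 4)
The stuck group stays short no matter what:
  golf cannot run: need (5, 3, 3) vs free (4, 3, 4) (insufficient type-D units)
  charlie cannot run: need (5, 0, 3) vs free (4, 3, 4) (insufficient type-D units)


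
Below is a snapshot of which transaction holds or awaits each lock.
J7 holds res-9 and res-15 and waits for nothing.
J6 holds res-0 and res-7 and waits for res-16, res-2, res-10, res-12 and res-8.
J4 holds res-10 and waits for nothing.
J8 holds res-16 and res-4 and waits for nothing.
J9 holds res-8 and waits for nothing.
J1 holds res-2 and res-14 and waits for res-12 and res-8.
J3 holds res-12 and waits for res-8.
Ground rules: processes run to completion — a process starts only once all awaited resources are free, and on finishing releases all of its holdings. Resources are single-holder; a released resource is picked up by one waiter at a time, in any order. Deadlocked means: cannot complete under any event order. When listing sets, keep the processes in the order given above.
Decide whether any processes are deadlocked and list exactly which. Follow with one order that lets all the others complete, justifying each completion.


Nothing here is deadlocked.
Key observation: the wait relation is loop-free; peeling off processes with no waits unwinds the whole state.
The rest can finish in the order J4, J9, J3, J1, J8, J7, J6.
Step-by-step check:
  J4: no waits; runs immediately, freeing res-10
  J9: no waits; runs immediately, freeing res-8
  J3 waits on res-8 — all released -> runs and releases res-12
  J1 waits on res-12 and res-8 — all released -> runs and releases res-2 and res-14
  J8: no waits; runs immediately, freeing res-16 and res-4
  J7: no waits; runs immediately, freeing res-9 and res-15
  J6 waits on res-16, res-2, res-10, res-12 and res-8 — all released -> runs and releases res-0 and res-7


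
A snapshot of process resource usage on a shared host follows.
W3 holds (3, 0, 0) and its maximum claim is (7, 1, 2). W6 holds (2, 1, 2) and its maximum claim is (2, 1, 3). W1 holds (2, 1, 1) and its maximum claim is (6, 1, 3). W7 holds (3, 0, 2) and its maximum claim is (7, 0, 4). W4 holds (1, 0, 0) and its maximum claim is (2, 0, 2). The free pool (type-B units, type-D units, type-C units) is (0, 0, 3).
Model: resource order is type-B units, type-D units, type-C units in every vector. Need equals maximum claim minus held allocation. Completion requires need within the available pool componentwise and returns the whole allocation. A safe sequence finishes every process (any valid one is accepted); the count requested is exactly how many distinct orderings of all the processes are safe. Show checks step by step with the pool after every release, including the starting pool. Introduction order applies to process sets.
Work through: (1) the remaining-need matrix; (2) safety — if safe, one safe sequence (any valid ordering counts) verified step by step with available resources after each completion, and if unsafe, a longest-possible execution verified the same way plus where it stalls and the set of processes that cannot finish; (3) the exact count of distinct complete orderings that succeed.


(1) Remaining need (order type-B units, type-D units, type-C units):
  W3: (4, 1, 2)
  W6: (0, 0, 1)
  W1: (4, 0, 2)
  W7: (4, 0, 2)
  W4: (1, 0, 2)
(2) UNSAFE — no complete ordering exists.
Key observation: W6, W4 can finish, but then (3, 1, 5) is all there is, and the blocked group's type-B units demands exceed it.
Going as far as possible: W6, W4; after that, nothing fits. Walking it through:
  pool = (0, 0, 3)
  W6: need (0, 0, 1) fits (0, 0, 3); releases (2, 1, 2), pool now (2, 1, 5)
  W4: need (1, 0, 2) fits (2, 1, 5); releases (1, 0, 0), pool now (3, 1, 5)
  W3 cannot run: need (4, 1, 2) vs free (3, 1, 5) (insufficient type-B units)
  W1 cannot run: need (4, 0, 2) vs free (3, 1, 5) (insufficient type-B units)
  W7 cannot run: need (4, 0, 2) vs free (3, 1, 5) (insufficient type-B units)
Processes that can never finish: W3, W1 and W7.
(3) Precisely 0 of the possible complete orderings are safe sequences.


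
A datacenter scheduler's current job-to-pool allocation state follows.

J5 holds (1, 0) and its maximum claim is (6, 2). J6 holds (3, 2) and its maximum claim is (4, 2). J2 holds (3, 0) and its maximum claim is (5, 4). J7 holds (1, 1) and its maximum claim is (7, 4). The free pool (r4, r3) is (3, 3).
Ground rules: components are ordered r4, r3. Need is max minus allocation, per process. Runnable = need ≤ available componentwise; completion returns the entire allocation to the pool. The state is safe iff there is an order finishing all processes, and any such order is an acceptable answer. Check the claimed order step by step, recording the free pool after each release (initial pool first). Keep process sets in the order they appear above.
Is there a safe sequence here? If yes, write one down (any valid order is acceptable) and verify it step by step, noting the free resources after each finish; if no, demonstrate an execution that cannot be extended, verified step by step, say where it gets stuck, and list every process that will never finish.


SAFE — a valid safe sequence is J6, J2, J7, J5.
Key observation: nothing binds to the last unit here — the tightest requested-resource margin is 1, first seen at J2 ((2, 4) against (6, 5)).
Check, step by step:
  pool = (3, 3)
  run J6 (needs (1, 0), free (3, 3)); after release of (3, 2) the pool is (6, 5)
  run J2 (needs (2, 4), free (6, 5)); after release of (3, 0) the pool is (9, 5)
  run J7 (needs (6, 3), free (9, 5)); after release of (1, 1) the pool is (10, 6)
  run J5 (needs (5, 2), free (10, 6)); after release of (1, 0) the pool is (11, 6)


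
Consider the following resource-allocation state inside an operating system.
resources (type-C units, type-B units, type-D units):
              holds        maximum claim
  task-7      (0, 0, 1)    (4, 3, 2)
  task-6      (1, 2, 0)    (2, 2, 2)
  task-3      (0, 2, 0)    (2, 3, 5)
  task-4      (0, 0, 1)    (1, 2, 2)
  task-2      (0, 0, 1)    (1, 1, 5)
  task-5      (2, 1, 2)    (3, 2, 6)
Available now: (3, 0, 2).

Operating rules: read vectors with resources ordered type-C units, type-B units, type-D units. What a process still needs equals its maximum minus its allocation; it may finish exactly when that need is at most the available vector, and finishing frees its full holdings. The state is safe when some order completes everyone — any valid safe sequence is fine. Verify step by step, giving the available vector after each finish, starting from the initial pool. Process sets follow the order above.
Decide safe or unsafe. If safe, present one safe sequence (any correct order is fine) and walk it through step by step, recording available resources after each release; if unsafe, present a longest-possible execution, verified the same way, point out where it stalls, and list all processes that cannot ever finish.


The state is UNSAFE.
Key observation: after task-6, task-4 the pool peaks at (4, 2, 3), and each blocked process is short somewhere: task-7 on type-B units; task-3 on type-D units; task-2 on type-D units; task-5 on type-D units.
A maximal execution: task-6, task-4 — then nothing else fits. Verifying each step:
  pool = (3, 0, 2)
  task-6 needs (1, 0, 2) <= (3, 0, 2) -> finishes; pool += (1, 2, 0) = (4, 2, 2)
  task-4 needs (1, 2, 1) <= (4, 2, 2) -> finishes; pool += (0, 0, 1) = (4, 2, 3)
  blocked: task-7 wants (4, 3, 1), pool (4, 2, 3) — not enough type-B units
  blocked: task-3 wants (2, 1, 5), pool (4, 2, 3) — not enough type-D units
  blocked: task-2 wants (1, 1, 4), pool (4, 2, 3) — not enough type-D units
  blocked: task-5 wants (1, 1, 4), pool (4, 2, 3) — not enough type-D units
Permanently blocked: task-7, task-3, task-2 and task-5.


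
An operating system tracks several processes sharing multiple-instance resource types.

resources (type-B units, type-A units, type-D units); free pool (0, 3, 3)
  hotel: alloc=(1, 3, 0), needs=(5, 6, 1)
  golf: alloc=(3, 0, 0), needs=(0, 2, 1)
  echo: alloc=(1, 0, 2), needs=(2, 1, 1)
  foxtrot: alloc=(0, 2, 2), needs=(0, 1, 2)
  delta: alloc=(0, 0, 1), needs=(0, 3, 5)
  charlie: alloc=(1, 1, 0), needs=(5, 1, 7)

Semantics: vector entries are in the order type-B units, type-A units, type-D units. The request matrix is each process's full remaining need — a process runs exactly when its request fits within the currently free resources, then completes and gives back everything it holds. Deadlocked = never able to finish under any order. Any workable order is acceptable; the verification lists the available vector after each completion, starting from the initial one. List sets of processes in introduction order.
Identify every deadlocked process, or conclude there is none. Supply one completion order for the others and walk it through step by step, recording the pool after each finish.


Deadlocked set: hotel and charlie.
Key observation: golf, foxtrot, echo, delta can finish, but then (4, 5, 8) is all there is, and the blocked group's type-B units demands exceed it.
The rest can finish in the order golf, foxtrot, echo, delta. Step-by-step check:
  pool = (0, 3, 3)
  golf: need (0, 2, 1) fits (0, 3, 3); releases (3, 0, 0), pool now (3, 3, 3)
  foxtrot: need (0, 1, 2) fits (3, 3, 3); releases (0, 2, 2), pool now (3, 5, 5)
  echo: need (2, 1, 1) fits (3, 5, 5); releases (1, 0, 2), pool now (4, 5, 7)
  delta: need (0, 3, 5) fits (4, 5, 7); releases (0, 0, 1), pool now (4, 5, 8)
The blocked processes can never fit:
  blocked: hotel wants (5, 6, 1), pool (4, 5, 8) — not enough type-B units and type-A units
  blocked: charlie wants (5, 1, 7), pool (4, 5, 8) — not enough type-B units


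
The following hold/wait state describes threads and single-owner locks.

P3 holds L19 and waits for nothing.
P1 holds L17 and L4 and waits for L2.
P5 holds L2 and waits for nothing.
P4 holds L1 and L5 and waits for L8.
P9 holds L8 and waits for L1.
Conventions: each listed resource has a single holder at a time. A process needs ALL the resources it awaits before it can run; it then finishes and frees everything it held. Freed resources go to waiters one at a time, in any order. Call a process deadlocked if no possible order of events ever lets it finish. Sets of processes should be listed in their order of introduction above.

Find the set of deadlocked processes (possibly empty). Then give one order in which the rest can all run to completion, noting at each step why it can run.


Deadlocked: P4 and P9.
Key observation: along P4 -> P9 -> P4, each member waits on what the next one holds — a deadlock; no other process is dragged down with it.
The rest can finish in the order P5, P3, P1.
Verifying each step:
  run P5 (it waits on nothing); releases L2
  run P3 (it waits on nothing); releases L19
  run P1 (all its waits — L2 — are resolved); releases L17 and L4


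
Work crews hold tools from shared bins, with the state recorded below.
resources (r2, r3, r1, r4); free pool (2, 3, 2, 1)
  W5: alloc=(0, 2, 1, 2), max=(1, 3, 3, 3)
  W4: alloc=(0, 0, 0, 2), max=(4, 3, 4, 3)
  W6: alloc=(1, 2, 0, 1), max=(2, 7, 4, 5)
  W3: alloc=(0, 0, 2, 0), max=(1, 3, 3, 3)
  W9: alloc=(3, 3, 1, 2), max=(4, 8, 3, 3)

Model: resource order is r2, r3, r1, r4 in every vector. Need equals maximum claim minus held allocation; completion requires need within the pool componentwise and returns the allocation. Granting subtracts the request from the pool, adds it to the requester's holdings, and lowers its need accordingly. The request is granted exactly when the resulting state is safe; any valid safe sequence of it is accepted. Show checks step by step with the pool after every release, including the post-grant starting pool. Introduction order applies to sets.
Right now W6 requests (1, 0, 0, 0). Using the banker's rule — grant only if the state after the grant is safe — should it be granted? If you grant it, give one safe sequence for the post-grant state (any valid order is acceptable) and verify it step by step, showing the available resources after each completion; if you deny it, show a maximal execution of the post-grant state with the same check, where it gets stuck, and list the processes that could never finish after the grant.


GRANT. The post-grant state is safe; one safe sequence: W5, W9, W6, W3, W4.
Key observation: granting shrinks the pool to (1, 3, 2, 1), yet W5 still fits and the chain goes through.
Step-by-step check of the post-grant state:
  pool = (1, 3, 2, 1)
  W5: need (1, 1, 2, 1) fits (1, 3, 2, 1); releases (0, 2, 1, 2), pool now (1, 5, 3, 3)
  W9: need (1, 5, 2, 1) fits (1, 5, 3, 3); releases (3, 3, 1, 2), pool now (4, 8, 4, 5)
  W6: need (0, 5, 4, 4) fits (4, 8, 4, 5); releases (2, 2, 0, 1), pool now (6, 10, 4, 6)
  W3: need (1, 3, 1, 3) fits (6, 10, 4, 6); releases (0, 0, 2, 0), pool now (6, 10, 6, 6)
  W4: need (4, 3, 4, 1) fits (6, 10, 6, 6); releases (0, 0, 0, 2), pool now (6, 10, 6, 8)


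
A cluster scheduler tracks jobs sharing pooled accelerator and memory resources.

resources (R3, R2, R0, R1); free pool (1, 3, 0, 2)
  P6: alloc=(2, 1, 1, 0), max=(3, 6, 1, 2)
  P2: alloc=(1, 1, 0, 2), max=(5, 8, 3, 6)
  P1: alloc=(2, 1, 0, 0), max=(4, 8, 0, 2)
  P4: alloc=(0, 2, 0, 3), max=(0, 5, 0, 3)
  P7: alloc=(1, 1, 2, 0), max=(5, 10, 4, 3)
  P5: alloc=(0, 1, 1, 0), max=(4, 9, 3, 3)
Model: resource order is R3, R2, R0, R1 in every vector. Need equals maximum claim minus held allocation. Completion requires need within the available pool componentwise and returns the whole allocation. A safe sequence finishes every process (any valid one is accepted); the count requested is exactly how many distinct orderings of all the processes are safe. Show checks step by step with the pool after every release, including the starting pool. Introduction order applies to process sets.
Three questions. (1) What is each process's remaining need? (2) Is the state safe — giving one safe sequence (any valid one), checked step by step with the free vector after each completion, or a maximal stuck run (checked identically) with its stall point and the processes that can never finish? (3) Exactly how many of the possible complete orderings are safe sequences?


(1) Outstanding need per process (order R3, R2, R0, R1):
  P6: (1, 5, 0, 2)
  P2: (4, 7, 3, 4)
  P1: (2, 7, 0, 2)
  P4: (0, 3, 0, 0)
  P7: (4, 9, 2, 3)
  P5: (4, 8, 2, 3)
(2) UNSAFE.
Key observation: R2 is the bottleneck — with P4, P6 done the pool holds (3, 6, 1, 5), short of every remaining need.
A maximal execution: P4, P6 — then nothing else fits. Verifying each step:
  pool = (1, 3, 0, 2)
  P4: need (0, 3, 0, 0) fits (1, 3, 0, 2); releases (0, 2, 0, 3), pool now (1, 5, 0, 5)
  P6: need (1, 5, 0, 2) fits (1, 5, 0, 5); releases (2, 1, 1, 0), pool now (3, 6, 1, 5)
  blocked: P2 wants (4, 7, 3, 4), pool (3, 6, 1, 5) — not enough R3, R2 and R0
  blocked: P1 wants (2, 7, 0, 2), pool (3, 6, 1, 5) — not enough R2
  blocked: P7 wants (4, 9, 2, 3), pool (3, 6, 1, 5) — not enough R3, R2 and R0
  blocked: P5 wants (4, 8, 2, 3), pool (3, 6, 1, 5) — not enough R3, R2 and R0
Permanently blocked: P2, P1, P7 and P5.
(3) Precisely 0 of the possible complete orderings are safe sequences.


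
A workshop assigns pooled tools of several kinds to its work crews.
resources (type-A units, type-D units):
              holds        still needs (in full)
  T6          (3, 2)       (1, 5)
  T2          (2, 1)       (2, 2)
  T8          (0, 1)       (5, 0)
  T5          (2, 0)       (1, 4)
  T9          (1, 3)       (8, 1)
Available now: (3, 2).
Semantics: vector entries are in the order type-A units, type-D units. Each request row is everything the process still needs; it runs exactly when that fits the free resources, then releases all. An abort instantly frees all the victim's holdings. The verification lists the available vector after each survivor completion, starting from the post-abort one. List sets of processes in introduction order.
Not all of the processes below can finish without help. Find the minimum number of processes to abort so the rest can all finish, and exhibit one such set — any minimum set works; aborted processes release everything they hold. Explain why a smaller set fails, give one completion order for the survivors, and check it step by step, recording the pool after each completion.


Minimum abort set: T6.
Key observation: the returned (3, 2) from T6 is what brings T9 — unrunnable before, under any order — into play at step 3.
No smaller set exists: with zero aborts the deadlock remains.
The survivors complete as T2, T5, T9, T8. Verifying each step (starting from the post-abort pool):
  pool = (6, 4)
  run T2 (needs (2, 2), free (6, 4)); after release of (2, 1) the pool is (8, 5)
  run T5 (needs (1, 4), free (8, 5)); after release of (2, 0) the pool is (10, 5)
  run T9 (needs (8, 1), free (10, 5)); after release of (1, 3) the pool is (11, 8)
  run T8 (needs (5, 0), free (11, 8)); after release of (0, 1) the pool is (11, 9)


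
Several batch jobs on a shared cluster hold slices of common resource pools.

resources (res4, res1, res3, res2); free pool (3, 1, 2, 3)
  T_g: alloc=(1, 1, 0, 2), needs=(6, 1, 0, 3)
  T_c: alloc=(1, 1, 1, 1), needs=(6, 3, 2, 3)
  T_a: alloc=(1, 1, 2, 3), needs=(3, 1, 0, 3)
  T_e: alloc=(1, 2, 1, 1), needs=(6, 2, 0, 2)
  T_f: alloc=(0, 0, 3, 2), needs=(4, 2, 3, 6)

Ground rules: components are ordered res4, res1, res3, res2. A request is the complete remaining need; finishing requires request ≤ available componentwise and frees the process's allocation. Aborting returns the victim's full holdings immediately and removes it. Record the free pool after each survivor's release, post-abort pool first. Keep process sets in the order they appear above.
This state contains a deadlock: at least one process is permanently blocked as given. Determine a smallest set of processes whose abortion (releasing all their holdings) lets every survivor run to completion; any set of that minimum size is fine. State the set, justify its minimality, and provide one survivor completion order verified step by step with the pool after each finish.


Abort T_g and T_e.
Key observation: T_c had no path to completion before; after the abort of T_g and T_e ((2, 3, 1, 3) returned), step 3 is where it fits.
Why nothing smaller works — every single abort fails: T_g alone leaves T_c blocked (short on res4); T_c alone leaves T_g blocked (short on res4); T_a alone leaves T_g blocked (short on res4); T_e alone leaves T_g blocked (short on res4); T_f alone leaves T_g blocked (short on res4).
Survivors finish in the order: T_a, T_f, T_c. Check, step by step (pool after the aborts first):
  pool = (5, 4, 3, 6)
  T_a: need (3, 1, 0, 3) fits (5, 4, 3, 6); releases (1, 1, 2, 3), pool now (6, 5, 5, 9)
  T_f: need (4, 2, 3, 6) fits (6, 5, 5, 9); releases (0, 0, 3, 2), pool now (6, 5, 8, 11)
  T_c: need (6, 3, 2, 3) fits (6, 5, 8, 11); releases (1, 1, 1, 1), pool now (7, 6, 9, 12)


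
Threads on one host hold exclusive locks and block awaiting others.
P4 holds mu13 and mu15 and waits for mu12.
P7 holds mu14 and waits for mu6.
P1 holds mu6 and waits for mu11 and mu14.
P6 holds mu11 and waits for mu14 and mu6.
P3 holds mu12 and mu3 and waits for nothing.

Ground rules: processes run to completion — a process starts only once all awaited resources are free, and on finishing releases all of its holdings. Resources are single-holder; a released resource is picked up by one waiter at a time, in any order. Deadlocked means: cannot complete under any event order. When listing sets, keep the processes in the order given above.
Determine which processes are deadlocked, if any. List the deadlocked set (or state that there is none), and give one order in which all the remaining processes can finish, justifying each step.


Deadlocked set: P7, P1 and P6.
Key observation: the waits loop around P7 -> P1 -> P7 with no way out; P6 is caught in further circular waits.
A valid finishing order for the others: P3, P4.
Check, step by step:
  P3: no waits; runs immediately, freeing mu12 and mu3
  P4: everything it awaited (mu12) is free; runs, freeing mu13 and mu15


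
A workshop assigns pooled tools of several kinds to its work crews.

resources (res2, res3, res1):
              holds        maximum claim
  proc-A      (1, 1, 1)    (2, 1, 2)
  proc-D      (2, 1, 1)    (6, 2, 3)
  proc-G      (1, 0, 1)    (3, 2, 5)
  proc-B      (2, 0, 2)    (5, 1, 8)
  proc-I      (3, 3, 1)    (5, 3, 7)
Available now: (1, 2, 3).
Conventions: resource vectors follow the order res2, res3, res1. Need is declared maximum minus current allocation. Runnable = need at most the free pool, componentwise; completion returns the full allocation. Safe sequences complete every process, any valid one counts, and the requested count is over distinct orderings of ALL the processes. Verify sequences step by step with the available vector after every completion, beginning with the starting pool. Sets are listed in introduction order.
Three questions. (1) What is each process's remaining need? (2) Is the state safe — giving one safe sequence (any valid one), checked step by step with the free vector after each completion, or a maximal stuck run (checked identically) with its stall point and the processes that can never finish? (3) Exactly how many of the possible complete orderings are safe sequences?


(1) Need matrix, components ordered res2, res3, res1:
  proc-A: (1, 0, 1)
  proc-D: (4, 1, 2)
  proc-G: (2, 2, 4)
  proc-B: (3, 1, 6)
  proc-I: (2, 0, 6)
(2) UNSAFE — no complete ordering exists.
Key observation: after proc-A, proc-G the pool peaks at (3, 3, 5), and each blocked process is short somewhere: proc-D on res2; proc-B on res1; proc-I on res1.
A maximal execution: proc-A, proc-G — then nothing else fits. Verifying each step:
  pool = (1, 2, 3)
  proc-A needs (1, 0, 1) <= (1, 2, 3) -> finishes; pool += (1, 1, 1) = (2, 3, 4)
  proc-G needs (2, 2, 4) <= (2, 3, 4) -> finishes; pool += (1, 0, 1) = (3, 3, 5)
  proc-D still needs (4, 1, 2) but only (3, 3, 5) is free — short on res2
  proc-B still needs (3, 1, 6) but only (3, 3, 5) is free — short on res1
  proc-I still needs (2, 0, 6) but only (3, 3, 5) is free — short on res1
Never able to finish: proc-D, proc-B and proc-I.
(3) The exact count: 0 of the possible complete orderings are safe sequences.


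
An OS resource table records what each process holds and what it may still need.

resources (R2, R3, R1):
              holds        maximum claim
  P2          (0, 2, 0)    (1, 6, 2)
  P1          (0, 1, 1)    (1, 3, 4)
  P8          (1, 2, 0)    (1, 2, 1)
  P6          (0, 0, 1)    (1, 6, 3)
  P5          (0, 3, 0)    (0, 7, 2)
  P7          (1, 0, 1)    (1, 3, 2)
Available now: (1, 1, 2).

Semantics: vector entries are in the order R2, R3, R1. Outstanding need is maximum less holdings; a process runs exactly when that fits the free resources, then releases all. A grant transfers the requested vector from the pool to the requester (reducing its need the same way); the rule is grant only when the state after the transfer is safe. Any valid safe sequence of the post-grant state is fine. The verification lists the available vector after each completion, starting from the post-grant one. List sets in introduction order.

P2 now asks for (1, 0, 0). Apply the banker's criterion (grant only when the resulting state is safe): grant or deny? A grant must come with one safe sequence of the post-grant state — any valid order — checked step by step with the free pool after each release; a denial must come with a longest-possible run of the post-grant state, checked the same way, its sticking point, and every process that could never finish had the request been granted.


GRANT. The post-grant state is safe; one safe sequence: P8, P7, P1, P5, P2, P6.
Key observation: granting shrinks the pool to (0, 1, 2), yet P8 still fits and the chain goes through.
Verifying the post-grant state step by step:
  pool = (0, 1, 2)
  run P8 (needs (0, 0, 1), free (0, 1, 2)); after release of (1, 2, 0) the pool is (1, 3, 2)
  run P7 (needs (0, 3, 1), free (1, 3, 2)); after release of (1, 0, 1) the pool is (2, 3, 3)
  run P1 (needs (1, 2, 3), free (2, 3, 3)); after release of (0, 1, 1) the pool is (2, 4, 4)
  run P5 (needs (0, 4, 2), free (2, 4, 4)); after release of (0, 3, 0) the pool is (2, 7, 4)
  run P2 (needs (0, 4, 2), free (2, 7, 4)); after release of (1, 2, 0) the pool is (3, 9, 4)
  run P6 (needs (1, 6, 2), free (3, 9, 4)); after release of (0, 0, 1) the pool is (3, 9, 5)


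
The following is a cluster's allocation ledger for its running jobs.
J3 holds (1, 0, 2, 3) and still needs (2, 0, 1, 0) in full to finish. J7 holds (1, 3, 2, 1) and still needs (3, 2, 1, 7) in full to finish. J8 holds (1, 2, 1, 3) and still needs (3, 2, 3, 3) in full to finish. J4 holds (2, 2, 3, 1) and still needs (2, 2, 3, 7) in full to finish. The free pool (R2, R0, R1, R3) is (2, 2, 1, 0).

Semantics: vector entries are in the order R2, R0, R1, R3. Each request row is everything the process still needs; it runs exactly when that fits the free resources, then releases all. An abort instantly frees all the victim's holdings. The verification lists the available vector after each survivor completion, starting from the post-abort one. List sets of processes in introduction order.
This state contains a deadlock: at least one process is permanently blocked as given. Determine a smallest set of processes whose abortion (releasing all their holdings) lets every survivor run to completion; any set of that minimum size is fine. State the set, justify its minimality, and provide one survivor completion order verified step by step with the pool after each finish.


Abort J4.
Key observation: aborting J4 returns (2, 2, 3, 1), and J7 — hopeless before — runs at step 3 with the returned capacity in the pool.
Why nothing smaller works: aborting no one leaves the state deadlocked as given.
One survivor order: J3, J8, J7. Walking it through (post-abort pool first):
  pool = (4, 4, 4, 1)
  J3: need (2, 0, 1, 0) fits (4, 4, 4, 1); releases (1, 0, 2, 3), pool now (5, 4, 6, 4)
  J8: need (3, 2, 3, 3) fits (5, 4, 6, 4); releases (1, 2, 1, 3), pool now (6, 6, 7, 7)
  J7: need (3, 2, 1, 7) fits (6, 6, 7, 7); releases (1, 3, 2, 1), pool now (7, 9, 9, 8)


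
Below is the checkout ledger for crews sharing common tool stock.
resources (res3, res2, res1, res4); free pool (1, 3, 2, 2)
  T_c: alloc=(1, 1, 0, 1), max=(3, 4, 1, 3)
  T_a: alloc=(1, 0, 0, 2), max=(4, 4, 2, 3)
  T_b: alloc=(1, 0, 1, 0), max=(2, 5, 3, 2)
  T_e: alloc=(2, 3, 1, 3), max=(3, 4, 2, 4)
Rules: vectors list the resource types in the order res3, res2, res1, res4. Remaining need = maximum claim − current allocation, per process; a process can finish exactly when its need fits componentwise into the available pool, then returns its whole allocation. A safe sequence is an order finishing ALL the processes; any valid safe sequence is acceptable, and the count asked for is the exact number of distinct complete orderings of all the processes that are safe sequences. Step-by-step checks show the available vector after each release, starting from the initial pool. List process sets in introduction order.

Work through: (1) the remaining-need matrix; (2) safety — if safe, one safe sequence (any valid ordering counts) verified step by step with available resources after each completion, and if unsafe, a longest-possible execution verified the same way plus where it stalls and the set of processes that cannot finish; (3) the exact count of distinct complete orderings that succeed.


(1) Outstanding need per process (order res3, res2, res1, res4):
  T_c: (2, 3, 1, 2)
  T_a: (3, 4, 2, 1)
  T_b: (1, 5, 2, 2)
  T_e: (1, 1, 1, 1)
(2) SAFE — a valid safe sequence is T_e, T_c, T_a, T_b.
Key observation: at T_e the run first touches a limit — (1, 1, 1, 1) against (1, 3, 2, 2), exact on a resource it actually requests.
Verifying each step:
  pool = (1, 3, 2, 2)
  run T_e (needs (1, 1, 1, 1), free (1, 3, 2, 2)); after release of (2, 3, 1, 3) the pool is (3, 6, 3, 5)
  run T_c (needs (2, 3, 1, 2), free (3, 6, 3, 5)); after release of (1, 1, 0, 1) the pool is (4, 7, 3, 6)
  run T_a (needs (3, 4, 2, 1), free (4, 7, 3, 6)); after release of (1, 0, 0, 2) the pool is (5, 7, 3, 8)
  run T_b (needs (1, 5, 2, 2), free (5, 7, 3, 8)); after release of (1, 0, 1, 0) the pool is (6, 7, 4, 8)
(3) The exact count: 6 of the possible complete orderings are safe sequences.


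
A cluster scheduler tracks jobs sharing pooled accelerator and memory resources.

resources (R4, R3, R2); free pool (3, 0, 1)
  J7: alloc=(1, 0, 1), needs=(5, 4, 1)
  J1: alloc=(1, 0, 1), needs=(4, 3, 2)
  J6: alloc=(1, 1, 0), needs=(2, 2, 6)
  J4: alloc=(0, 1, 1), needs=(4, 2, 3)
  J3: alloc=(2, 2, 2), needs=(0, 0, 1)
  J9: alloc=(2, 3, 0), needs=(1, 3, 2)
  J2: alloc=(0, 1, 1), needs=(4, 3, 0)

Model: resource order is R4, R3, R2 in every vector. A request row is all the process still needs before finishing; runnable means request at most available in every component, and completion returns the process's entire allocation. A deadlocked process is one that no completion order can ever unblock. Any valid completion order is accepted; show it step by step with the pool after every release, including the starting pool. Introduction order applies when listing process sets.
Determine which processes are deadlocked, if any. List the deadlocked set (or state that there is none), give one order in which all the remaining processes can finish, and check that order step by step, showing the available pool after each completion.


The deadlocked set is empty.
Key observation: the pool covers J3 at once, and every later process fits after earlier releases.
The rest can finish in the order J3, J4, J2, J1, J7, J6, J9. Walking it through:
  pool = (3, 0, 1)
  J3: need (0, 0, 1) fits (3, 0, 1); releases (2, 2, 2), pool now (5, 2, 3)
  J4: need (4, 2, 3) fits (5, 2, 3); releases (0, 1, 1), pool now (5, 3, 4)
  J2: need (4, 3, 0) fits (5, 3, 4); releases (0, 1, 1), pool now (5, 4, 5)
  J1: need (4, 3, 2) fits (5, 4, 5); releases (1, 0, 1), pool now (6, 4, 6)
  J7: need (5, 4, 1) fits (6, 4, 6); releases (1, 0, 1), pool now (7, 4, 7)
  J6: need (2, 2, 6) fits (7, 4, 7); releases (1, 1, 0), pool now (8, 5, 7)
  J9: need (1, 3, 2) fits (8, 5, 7); releases (2, 3, 0), pool now (10, 8, 7)
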